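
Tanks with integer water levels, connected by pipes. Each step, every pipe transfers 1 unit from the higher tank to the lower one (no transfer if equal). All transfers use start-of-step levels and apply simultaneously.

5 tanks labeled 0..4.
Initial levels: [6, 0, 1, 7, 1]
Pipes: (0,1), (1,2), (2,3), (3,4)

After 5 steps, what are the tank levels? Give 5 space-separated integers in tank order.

Answer: 3 4 2 4 2

Derivation:
Step 1: flows [0->1,2->1,3->2,3->4] -> levels [5 2 1 5 2]
Step 2: flows [0->1,1->2,3->2,3->4] -> levels [4 2 3 3 3]
Step 3: flows [0->1,2->1,2=3,3=4] -> levels [3 4 2 3 3]
Step 4: flows [1->0,1->2,3->2,3=4] -> levels [4 2 4 2 3]
Step 5: flows [0->1,2->1,2->3,4->3] -> levels [3 4 2 4 2]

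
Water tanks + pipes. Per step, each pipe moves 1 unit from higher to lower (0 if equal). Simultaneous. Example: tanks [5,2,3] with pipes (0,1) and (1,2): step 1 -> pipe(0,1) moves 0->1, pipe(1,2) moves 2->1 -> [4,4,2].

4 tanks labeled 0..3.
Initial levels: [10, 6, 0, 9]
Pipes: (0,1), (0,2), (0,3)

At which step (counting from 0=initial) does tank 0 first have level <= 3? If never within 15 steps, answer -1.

Step 1: flows [0->1,0->2,0->3] -> levels [7 7 1 10]
Step 2: flows [0=1,0->2,3->0] -> levels [7 7 2 9]
Step 3: flows [0=1,0->2,3->0] -> levels [7 7 3 8]
Step 4: flows [0=1,0->2,3->0] -> levels [7 7 4 7]
Step 5: flows [0=1,0->2,0=3] -> levels [6 7 5 7]
Step 6: flows [1->0,0->2,3->0] -> levels [7 6 6 6]
Step 7: flows [0->1,0->2,0->3] -> levels [4 7 7 7]
Step 8: flows [1->0,2->0,3->0] -> levels [7 6 6 6]
  -> period-2 cycle (repeats step 6); tank 0 never drops to <=3
Tank 0 never reaches <=3 within 15 steps

Answer: -1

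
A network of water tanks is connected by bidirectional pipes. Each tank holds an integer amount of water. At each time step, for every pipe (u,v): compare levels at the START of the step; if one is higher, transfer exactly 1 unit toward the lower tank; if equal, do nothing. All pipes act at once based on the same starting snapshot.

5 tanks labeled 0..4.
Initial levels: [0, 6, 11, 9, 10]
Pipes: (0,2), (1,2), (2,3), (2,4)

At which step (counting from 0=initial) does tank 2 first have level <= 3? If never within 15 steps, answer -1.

Answer: -1

Derivation:
Step 1: flows [2->0,2->1,2->3,2->4] -> levels [1 7 7 10 11]
Step 2: flows [2->0,1=2,3->2,4->2] -> levels [2 7 8 9 10]
Step 3: flows [2->0,2->1,3->2,4->2] -> levels [3 8 8 8 9]
Step 4: flows [2->0,1=2,2=3,4->2] -> levels [4 8 8 8 8]
Step 5: flows [2->0,1=2,2=3,2=4] -> levels [5 8 7 8 8]
Step 6: flows [2->0,1->2,3->2,4->2] -> levels [6 7 9 7 7]
Step 7: flows [2->0,2->1,2->3,2->4] -> levels [7 8 5 8 8]
Step 8: flows [0->2,1->2,3->2,4->2] -> levels [6 7 9 7 7]
  -> period-2 cycle (repeats step 6); tank 2 never drops to <=3
Tank 2 never reaches <=3 within 15 steps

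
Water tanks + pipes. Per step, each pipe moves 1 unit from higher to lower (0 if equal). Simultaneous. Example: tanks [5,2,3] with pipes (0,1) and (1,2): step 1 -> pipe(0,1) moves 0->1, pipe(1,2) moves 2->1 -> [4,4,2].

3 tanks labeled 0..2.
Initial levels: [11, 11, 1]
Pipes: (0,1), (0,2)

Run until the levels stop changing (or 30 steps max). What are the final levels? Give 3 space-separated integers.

Answer: 9 7 7

Derivation:
Step 1: flows [0=1,0->2] -> levels [10 11 2]
Step 2: flows [1->0,0->2] -> levels [10 10 3]
Step 3: flows [0=1,0->2] -> levels [9 10 4]
Step 4: flows [1->0,0->2] -> levels [9 9 5]
Step 5: flows [0=1,0->2] -> levels [8 9 6]
Step 6: flows [1->0,0->2] -> levels [8 8 7]
Step 7: flows [0=1,0->2] -> levels [7 8 8]
Step 8: flows [1->0,2->0] -> levels [9 7 7]
Step 9: flows [0->1,0->2] -> levels [7 8 8]
  -> period-2 cycle: step 9 state = step 7 state; never stabilizes
  -> state at step 30: (30-7) mod 2 = 1, same as step 8 -> [9 7 7]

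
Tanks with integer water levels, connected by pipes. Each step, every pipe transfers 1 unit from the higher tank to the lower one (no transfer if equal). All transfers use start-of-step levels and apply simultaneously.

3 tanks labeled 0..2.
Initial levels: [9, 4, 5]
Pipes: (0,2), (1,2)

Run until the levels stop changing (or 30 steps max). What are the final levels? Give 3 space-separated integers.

Answer: 6 6 6

Derivation:
Step 1: flows [0->2,2->1] -> levels [8 5 5]
Step 2: flows [0->2,1=2] -> levels [7 5 6]
Step 3: flows [0->2,2->1] -> levels [6 6 6]
Step 4: flows [0=2,1=2] -> levels [6 6 6]
  -> stable (no change)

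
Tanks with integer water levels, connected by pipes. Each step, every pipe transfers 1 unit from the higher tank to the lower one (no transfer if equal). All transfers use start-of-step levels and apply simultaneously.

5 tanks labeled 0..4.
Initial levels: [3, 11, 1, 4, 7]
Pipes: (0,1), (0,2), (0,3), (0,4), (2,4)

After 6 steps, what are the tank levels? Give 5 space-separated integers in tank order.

Step 1: flows [1->0,0->2,3->0,4->0,4->2] -> levels [5 10 3 3 5]
Step 2: flows [1->0,0->2,0->3,0=4,4->2] -> levels [4 9 5 4 4]
Step 3: flows [1->0,2->0,0=3,0=4,2->4] -> levels [6 8 3 4 5]
Step 4: flows [1->0,0->2,0->3,0->4,4->2] -> levels [4 7 5 5 5]
Step 5: flows [1->0,2->0,3->0,4->0,2=4] -> levels [8 6 4 4 4]
Step 6: flows [0->1,0->2,0->3,0->4,2=4] -> levels [4 7 5 5 5]

Answer: 4 7 5 5 5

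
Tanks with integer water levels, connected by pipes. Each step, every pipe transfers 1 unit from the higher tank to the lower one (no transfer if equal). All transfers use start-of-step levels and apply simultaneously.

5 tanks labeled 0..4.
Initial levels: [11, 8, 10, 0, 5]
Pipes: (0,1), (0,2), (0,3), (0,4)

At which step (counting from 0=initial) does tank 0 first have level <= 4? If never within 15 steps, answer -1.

Step 1: flows [0->1,0->2,0->3,0->4] -> levels [7 9 11 1 6]
Step 2: flows [1->0,2->0,0->3,0->4] -> levels [7 8 10 2 7]
Step 3: flows [1->0,2->0,0->3,0=4] -> levels [8 7 9 3 7]
Step 4: flows [0->1,2->0,0->3,0->4] -> levels [6 8 8 4 8]
Step 5: flows [1->0,2->0,0->3,4->0] -> levels [8 7 7 5 7]
Step 6: flows [0->1,0->2,0->3,0->4] -> levels [4 8 8 6 8]
Tank 0 first reaches <=4 at step 6

Answer: 6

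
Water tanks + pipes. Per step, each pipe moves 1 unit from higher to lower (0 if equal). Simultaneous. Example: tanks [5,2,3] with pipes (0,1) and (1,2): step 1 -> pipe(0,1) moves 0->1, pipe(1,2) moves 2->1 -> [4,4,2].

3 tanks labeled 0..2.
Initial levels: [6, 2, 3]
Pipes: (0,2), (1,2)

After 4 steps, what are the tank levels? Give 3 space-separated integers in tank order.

Answer: 3 3 5

Derivation:
Step 1: flows [0->2,2->1] -> levels [5 3 3]
Step 2: flows [0->2,1=2] -> levels [4 3 4]
Step 3: flows [0=2,2->1] -> levels [4 4 3]
Step 4: flows [0->2,1->2] -> levels [3 3 5]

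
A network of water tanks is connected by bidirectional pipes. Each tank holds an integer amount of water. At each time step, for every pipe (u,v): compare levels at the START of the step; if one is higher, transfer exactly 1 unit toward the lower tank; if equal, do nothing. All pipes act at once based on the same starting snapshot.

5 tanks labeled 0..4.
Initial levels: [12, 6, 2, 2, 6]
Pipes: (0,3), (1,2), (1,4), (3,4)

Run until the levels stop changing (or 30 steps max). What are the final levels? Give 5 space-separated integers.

Step 1: flows [0->3,1->2,1=4,4->3] -> levels [11 5 3 4 5]
Step 2: flows [0->3,1->2,1=4,4->3] -> levels [10 4 4 6 4]
Step 3: flows [0->3,1=2,1=4,3->4] -> levels [9 4 4 6 5]
Step 4: flows [0->3,1=2,4->1,3->4] -> levels [8 5 4 6 5]
Step 5: flows [0->3,1->2,1=4,3->4] -> levels [7 4 5 6 6]
Step 6: flows [0->3,2->1,4->1,3=4] -> levels [6 6 4 7 5]
Step 7: flows [3->0,1->2,1->4,3->4] -> levels [7 4 5 5 7]
Step 8: flows [0->3,2->1,4->1,4->3] -> levels [6 6 4 7 5]
  -> period-2 cycle: step 8 state = step 6 state; never stabilizes
  -> state at step 30: (30-6) mod 2 = 0, same as step 6 -> [6 6 4 7 5]

Answer: 6 6 4 7 5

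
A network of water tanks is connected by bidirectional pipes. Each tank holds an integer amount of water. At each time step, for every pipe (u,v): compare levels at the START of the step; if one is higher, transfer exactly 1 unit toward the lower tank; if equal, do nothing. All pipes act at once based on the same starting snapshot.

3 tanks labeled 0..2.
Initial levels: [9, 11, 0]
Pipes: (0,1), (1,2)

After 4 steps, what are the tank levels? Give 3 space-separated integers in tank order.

Step 1: flows [1->0,1->2] -> levels [10 9 1]
Step 2: flows [0->1,1->2] -> levels [9 9 2]
Step 3: flows [0=1,1->2] -> levels [9 8 3]
Step 4: flows [0->1,1->2] -> levels [8 8 4]

Answer: 8 8 4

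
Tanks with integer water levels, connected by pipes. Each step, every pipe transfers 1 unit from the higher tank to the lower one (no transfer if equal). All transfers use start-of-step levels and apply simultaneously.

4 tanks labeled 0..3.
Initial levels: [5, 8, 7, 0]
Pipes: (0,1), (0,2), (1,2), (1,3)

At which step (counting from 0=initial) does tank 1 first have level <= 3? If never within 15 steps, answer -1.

Answer: 5

Derivation:
Step 1: flows [1->0,2->0,1->2,1->3] -> levels [7 5 7 1]
Step 2: flows [0->1,0=2,2->1,1->3] -> levels [6 6 6 2]
Step 3: flows [0=1,0=2,1=2,1->3] -> levels [6 5 6 3]
Step 4: flows [0->1,0=2,2->1,1->3] -> levels [5 6 5 4]
Step 5: flows [1->0,0=2,1->2,1->3] -> levels [6 3 6 5]
Tank 1 first reaches <=3 at step 5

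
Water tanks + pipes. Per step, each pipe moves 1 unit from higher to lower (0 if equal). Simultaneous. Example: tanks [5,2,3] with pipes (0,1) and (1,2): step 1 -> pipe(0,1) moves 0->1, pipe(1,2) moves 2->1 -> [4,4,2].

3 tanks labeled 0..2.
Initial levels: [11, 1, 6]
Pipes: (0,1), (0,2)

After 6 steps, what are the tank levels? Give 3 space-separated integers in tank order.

Step 1: flows [0->1,0->2] -> levels [9 2 7]
Step 2: flows [0->1,0->2] -> levels [7 3 8]
Step 3: flows [0->1,2->0] -> levels [7 4 7]
Step 4: flows [0->1,0=2] -> levels [6 5 7]
Step 5: flows [0->1,2->0] -> levels [6 6 6]
Step 6: flows [0=1,0=2] -> levels [6 6 6]

Answer: 6 6 6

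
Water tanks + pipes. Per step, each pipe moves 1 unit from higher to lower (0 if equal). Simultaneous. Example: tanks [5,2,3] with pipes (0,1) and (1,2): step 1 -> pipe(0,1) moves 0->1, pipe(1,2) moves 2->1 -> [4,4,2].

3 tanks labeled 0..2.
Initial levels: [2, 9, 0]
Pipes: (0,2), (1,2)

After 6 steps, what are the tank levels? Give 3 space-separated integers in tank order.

Answer: 4 4 3

Derivation:
Step 1: flows [0->2,1->2] -> levels [1 8 2]
Step 2: flows [2->0,1->2] -> levels [2 7 2]
Step 3: flows [0=2,1->2] -> levels [2 6 3]
Step 4: flows [2->0,1->2] -> levels [3 5 3]
Step 5: flows [0=2,1->2] -> levels [3 4 4]
Step 6: flows [2->0,1=2] -> levels [4 4 3]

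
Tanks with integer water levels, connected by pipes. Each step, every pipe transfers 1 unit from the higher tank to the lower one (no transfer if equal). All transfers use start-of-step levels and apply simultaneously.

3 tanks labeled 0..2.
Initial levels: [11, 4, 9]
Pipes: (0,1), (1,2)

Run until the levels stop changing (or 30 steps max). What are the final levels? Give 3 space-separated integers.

Answer: 8 8 8

Derivation:
Step 1: flows [0->1,2->1] -> levels [10 6 8]
Step 2: flows [0->1,2->1] -> levels [9 8 7]
Step 3: flows [0->1,1->2] -> levels [8 8 8]
Step 4: flows [0=1,1=2] -> levels [8 8 8]
  -> stable (no change)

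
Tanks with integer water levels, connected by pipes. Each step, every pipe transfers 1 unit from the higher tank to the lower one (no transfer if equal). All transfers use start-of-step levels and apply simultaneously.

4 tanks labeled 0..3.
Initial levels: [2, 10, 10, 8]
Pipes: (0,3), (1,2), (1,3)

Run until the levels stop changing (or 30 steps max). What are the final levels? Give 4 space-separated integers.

Answer: 8 9 7 6

Derivation:
Step 1: flows [3->0,1=2,1->3] -> levels [3 9 10 8]
Step 2: flows [3->0,2->1,1->3] -> levels [4 9 9 8]
Step 3: flows [3->0,1=2,1->3] -> levels [5 8 9 8]
Step 4: flows [3->0,2->1,1=3] -> levels [6 9 8 7]
Step 5: flows [3->0,1->2,1->3] -> levels [7 7 9 7]
Step 6: flows [0=3,2->1,1=3] -> levels [7 8 8 7]
Step 7: flows [0=3,1=2,1->3] -> levels [7 7 8 8]
Step 8: flows [3->0,2->1,3->1] -> levels [8 9 7 6]
Step 9: flows [0->3,1->2,1->3] -> levels [7 7 8 8]
  -> period-2 cycle: step 9 state = step 7 state; never stabilizes
  -> state at step 30: (30-7) mod 2 = 1, same as step 8 -> [8 9 7 6]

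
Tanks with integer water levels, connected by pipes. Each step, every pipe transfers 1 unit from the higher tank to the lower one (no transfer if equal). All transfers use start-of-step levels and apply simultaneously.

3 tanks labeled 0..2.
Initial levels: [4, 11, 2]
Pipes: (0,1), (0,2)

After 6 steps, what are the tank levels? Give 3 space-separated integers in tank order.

Answer: 5 6 6

Derivation:
Step 1: flows [1->0,0->2] -> levels [4 10 3]
Step 2: flows [1->0,0->2] -> levels [4 9 4]
Step 3: flows [1->0,0=2] -> levels [5 8 4]
Step 4: flows [1->0,0->2] -> levels [5 7 5]
Step 5: flows [1->0,0=2] -> levels [6 6 5]
Step 6: flows [0=1,0->2] -> levels [5 6 6]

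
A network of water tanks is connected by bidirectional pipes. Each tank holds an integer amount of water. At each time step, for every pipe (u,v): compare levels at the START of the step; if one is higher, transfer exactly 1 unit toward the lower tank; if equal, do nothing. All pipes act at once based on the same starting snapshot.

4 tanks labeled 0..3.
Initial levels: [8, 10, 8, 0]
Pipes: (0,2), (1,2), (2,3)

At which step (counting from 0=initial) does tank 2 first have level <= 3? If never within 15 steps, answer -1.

Step 1: flows [0=2,1->2,2->3] -> levels [8 9 8 1]
Step 2: flows [0=2,1->2,2->3] -> levels [8 8 8 2]
Step 3: flows [0=2,1=2,2->3] -> levels [8 8 7 3]
Step 4: flows [0->2,1->2,2->3] -> levels [7 7 8 4]
Step 5: flows [2->0,2->1,2->3] -> levels [8 8 5 5]
Step 6: flows [0->2,1->2,2=3] -> levels [7 7 7 5]
Step 7: flows [0=2,1=2,2->3] -> levels [7 7 6 6]
Step 8: flows [0->2,1->2,2=3] -> levels [6 6 8 6]
Step 9: flows [2->0,2->1,2->3] -> levels [7 7 5 7]
Step 10: flows [0->2,1->2,3->2] -> levels [6 6 8 6]
  -> period-2 cycle (repeats step 8); tank 2 never drops to <=3
Tank 2 never reaches <=3 within 15 steps

Answer: -1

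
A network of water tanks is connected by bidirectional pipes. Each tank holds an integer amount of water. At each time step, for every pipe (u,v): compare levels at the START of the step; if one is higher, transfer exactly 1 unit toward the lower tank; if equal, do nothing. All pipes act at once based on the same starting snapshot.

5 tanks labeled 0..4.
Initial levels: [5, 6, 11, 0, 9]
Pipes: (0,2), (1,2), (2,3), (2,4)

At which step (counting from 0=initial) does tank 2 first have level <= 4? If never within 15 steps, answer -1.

Step 1: flows [2->0,2->1,2->3,2->4] -> levels [6 7 7 1 10]
Step 2: flows [2->0,1=2,2->3,4->2] -> levels [7 7 6 2 9]
Step 3: flows [0->2,1->2,2->3,4->2] -> levels [6 6 8 3 8]
Step 4: flows [2->0,2->1,2->3,2=4] -> levels [7 7 5 4 8]
Step 5: flows [0->2,1->2,2->3,4->2] -> levels [6 6 7 5 7]
Step 6: flows [2->0,2->1,2->3,2=4] -> levels [7 7 4 6 7]
Tank 2 first reaches <=4 at step 6

Answer: 6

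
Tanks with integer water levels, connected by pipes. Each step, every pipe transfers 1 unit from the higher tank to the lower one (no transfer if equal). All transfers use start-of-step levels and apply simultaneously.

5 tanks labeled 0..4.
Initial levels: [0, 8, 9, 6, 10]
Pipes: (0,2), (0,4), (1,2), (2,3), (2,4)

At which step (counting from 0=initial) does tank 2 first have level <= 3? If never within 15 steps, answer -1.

Answer: -1

Derivation:
Step 1: flows [2->0,4->0,2->1,2->3,4->2] -> levels [2 9 7 7 8]
Step 2: flows [2->0,4->0,1->2,2=3,4->2] -> levels [4 8 8 7 6]
Step 3: flows [2->0,4->0,1=2,2->3,2->4] -> levels [6 8 5 8 6]
Step 4: flows [0->2,0=4,1->2,3->2,4->2] -> levels [5 7 9 7 5]
Step 5: flows [2->0,0=4,2->1,2->3,2->4] -> levels [6 8 5 8 6]
  -> period-2 cycle (repeats step 3); tank 2 never drops to <=3
Tank 2 never reaches <=3 within 15 steps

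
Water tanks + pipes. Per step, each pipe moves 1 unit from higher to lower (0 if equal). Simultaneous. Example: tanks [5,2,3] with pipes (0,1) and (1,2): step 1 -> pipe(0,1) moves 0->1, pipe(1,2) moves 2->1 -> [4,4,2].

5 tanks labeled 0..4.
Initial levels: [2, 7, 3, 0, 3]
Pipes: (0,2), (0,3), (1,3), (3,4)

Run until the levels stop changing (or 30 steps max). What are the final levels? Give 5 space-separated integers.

Step 1: flows [2->0,0->3,1->3,4->3] -> levels [2 6 2 3 2]
Step 2: flows [0=2,3->0,1->3,3->4] -> levels [3 5 2 2 3]
Step 3: flows [0->2,0->3,1->3,4->3] -> levels [1 4 3 5 2]
Step 4: flows [2->0,3->0,3->1,3->4] -> levels [3 5 2 2 3]
  -> period-2 cycle: step 4 state = step 2 state; never stabilizes
  -> state at step 30: (30-2) mod 2 = 0, same as step 2 -> [3 5 2 2 3]

Answer: 3 5 2 2 3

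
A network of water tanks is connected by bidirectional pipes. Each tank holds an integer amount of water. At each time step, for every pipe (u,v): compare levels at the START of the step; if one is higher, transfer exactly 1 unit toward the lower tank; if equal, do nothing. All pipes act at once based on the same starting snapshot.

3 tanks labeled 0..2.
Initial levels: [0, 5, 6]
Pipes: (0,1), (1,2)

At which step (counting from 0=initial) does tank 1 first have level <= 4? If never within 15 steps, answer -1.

Answer: 2

Derivation:
Step 1: flows [1->0,2->1] -> levels [1 5 5]
Step 2: flows [1->0,1=2] -> levels [2 4 5]
Tank 1 first reaches <=4 at step 2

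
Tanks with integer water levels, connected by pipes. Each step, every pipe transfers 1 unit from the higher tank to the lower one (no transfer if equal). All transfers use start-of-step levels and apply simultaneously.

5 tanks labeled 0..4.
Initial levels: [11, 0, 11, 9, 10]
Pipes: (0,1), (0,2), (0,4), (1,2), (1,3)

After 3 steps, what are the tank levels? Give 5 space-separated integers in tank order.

Step 1: flows [0->1,0=2,0->4,2->1,3->1] -> levels [9 3 10 8 11]
Step 2: flows [0->1,2->0,4->0,2->1,3->1] -> levels [10 6 8 7 10]
Step 3: flows [0->1,0->2,0=4,2->1,3->1] -> levels [8 9 8 6 10]

Answer: 8 9 8 6 10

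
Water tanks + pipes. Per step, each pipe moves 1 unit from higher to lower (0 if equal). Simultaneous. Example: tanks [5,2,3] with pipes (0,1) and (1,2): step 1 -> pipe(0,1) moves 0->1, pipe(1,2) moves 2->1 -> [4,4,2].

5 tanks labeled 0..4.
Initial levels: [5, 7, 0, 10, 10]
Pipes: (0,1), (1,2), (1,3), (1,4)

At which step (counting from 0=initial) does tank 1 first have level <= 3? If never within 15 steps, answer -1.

Step 1: flows [1->0,1->2,3->1,4->1] -> levels [6 7 1 9 9]
Step 2: flows [1->0,1->2,3->1,4->1] -> levels [7 7 2 8 8]
Step 3: flows [0=1,1->2,3->1,4->1] -> levels [7 8 3 7 7]
Step 4: flows [1->0,1->2,1->3,1->4] -> levels [8 4 4 8 8]
Step 5: flows [0->1,1=2,3->1,4->1] -> levels [7 7 4 7 7]
Step 6: flows [0=1,1->2,1=3,1=4] -> levels [7 6 5 7 7]
Step 7: flows [0->1,1->2,3->1,4->1] -> levels [6 8 6 6 6]
Step 8: flows [1->0,1->2,1->3,1->4] -> levels [7 4 7 7 7]
Step 9: flows [0->1,2->1,3->1,4->1] -> levels [6 8 6 6 6]
  -> period-2 cycle (repeats step 7); tank 1 never drops to <=3
Tank 1 never reaches <=3 within 15 steps

Answer: -1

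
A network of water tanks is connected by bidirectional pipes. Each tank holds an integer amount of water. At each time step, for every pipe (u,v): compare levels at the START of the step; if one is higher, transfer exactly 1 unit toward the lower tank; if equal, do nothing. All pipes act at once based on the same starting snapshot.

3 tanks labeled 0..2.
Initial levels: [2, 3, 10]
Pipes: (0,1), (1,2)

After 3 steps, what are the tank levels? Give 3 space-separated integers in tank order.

Step 1: flows [1->0,2->1] -> levels [3 3 9]
Step 2: flows [0=1,2->1] -> levels [3 4 8]
Step 3: flows [1->0,2->1] -> levels [4 4 7]

Answer: 4 4 7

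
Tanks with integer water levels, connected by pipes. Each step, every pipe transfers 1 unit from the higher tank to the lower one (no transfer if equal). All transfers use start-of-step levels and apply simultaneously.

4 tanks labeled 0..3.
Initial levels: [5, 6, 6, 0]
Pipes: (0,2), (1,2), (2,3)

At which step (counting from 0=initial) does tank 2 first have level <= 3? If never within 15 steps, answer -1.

Answer: 5

Derivation:
Step 1: flows [2->0,1=2,2->3] -> levels [6 6 4 1]
Step 2: flows [0->2,1->2,2->3] -> levels [5 5 5 2]
Step 3: flows [0=2,1=2,2->3] -> levels [5 5 4 3]
Step 4: flows [0->2,1->2,2->3] -> levels [4 4 5 4]
Step 5: flows [2->0,2->1,2->3] -> levels [5 5 2 5]
Tank 2 first reaches <=3 at step 5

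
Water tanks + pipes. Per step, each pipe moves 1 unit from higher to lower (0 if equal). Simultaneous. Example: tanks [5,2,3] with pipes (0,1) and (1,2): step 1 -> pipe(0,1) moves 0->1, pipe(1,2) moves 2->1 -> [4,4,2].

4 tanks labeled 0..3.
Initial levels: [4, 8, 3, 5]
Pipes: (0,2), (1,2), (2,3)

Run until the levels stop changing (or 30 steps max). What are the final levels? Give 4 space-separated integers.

Answer: 5 5 5 5

Derivation:
Step 1: flows [0->2,1->2,3->2] -> levels [3 7 6 4]
Step 2: flows [2->0,1->2,2->3] -> levels [4 6 5 5]
Step 3: flows [2->0,1->2,2=3] -> levels [5 5 5 5]
Step 4: flows [0=2,1=2,2=3] -> levels [5 5 5 5]
  -> stable (no change)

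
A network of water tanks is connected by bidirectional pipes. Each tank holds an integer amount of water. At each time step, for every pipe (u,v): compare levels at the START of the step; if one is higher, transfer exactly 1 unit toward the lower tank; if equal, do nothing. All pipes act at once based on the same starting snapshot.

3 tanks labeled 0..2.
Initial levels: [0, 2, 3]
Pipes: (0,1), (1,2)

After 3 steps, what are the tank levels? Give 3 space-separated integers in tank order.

Step 1: flows [1->0,2->1] -> levels [1 2 2]
Step 2: flows [1->0,1=2] -> levels [2 1 2]
Step 3: flows [0->1,2->1] -> levels [1 3 1]

Answer: 1 3 1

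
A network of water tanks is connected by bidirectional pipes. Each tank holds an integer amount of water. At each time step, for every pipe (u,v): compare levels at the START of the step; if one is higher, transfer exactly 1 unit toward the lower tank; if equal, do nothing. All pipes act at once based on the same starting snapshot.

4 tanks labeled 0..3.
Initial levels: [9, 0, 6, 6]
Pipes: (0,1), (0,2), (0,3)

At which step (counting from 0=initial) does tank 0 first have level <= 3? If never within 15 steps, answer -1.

Step 1: flows [0->1,0->2,0->3] -> levels [6 1 7 7]
Step 2: flows [0->1,2->0,3->0] -> levels [7 2 6 6]
Step 3: flows [0->1,0->2,0->3] -> levels [4 3 7 7]
Step 4: flows [0->1,2->0,3->0] -> levels [5 4 6 6]
Step 5: flows [0->1,2->0,3->0] -> levels [6 5 5 5]
Step 6: flows [0->1,0->2,0->3] -> levels [3 6 6 6]
Tank 0 first reaches <=3 at step 6

Answer: 6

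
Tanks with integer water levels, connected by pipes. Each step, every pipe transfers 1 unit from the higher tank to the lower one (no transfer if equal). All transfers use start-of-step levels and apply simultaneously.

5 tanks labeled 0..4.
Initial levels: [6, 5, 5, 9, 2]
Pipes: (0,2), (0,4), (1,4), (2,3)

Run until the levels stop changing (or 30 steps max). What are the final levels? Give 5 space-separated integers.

Answer: 7 5 5 6 4

Derivation:
Step 1: flows [0->2,0->4,1->4,3->2] -> levels [4 4 7 8 4]
Step 2: flows [2->0,0=4,1=4,3->2] -> levels [5 4 7 7 4]
Step 3: flows [2->0,0->4,1=4,2=3] -> levels [5 4 6 7 5]
Step 4: flows [2->0,0=4,4->1,3->2] -> levels [6 5 6 6 4]
Step 5: flows [0=2,0->4,1->4,2=3] -> levels [5 4 6 6 6]
Step 6: flows [2->0,4->0,4->1,2=3] -> levels [7 5 5 6 4]
Step 7: flows [0->2,0->4,1->4,3->2] -> levels [5 4 7 5 6]
Step 8: flows [2->0,4->0,4->1,2->3] -> levels [7 5 5 6 4]
  -> period-2 cycle: step 8 state = step 6 state; never stabilizes
  -> state at step 30: (30-6) mod 2 = 0, same as step 6 -> [7 5 5 6 4]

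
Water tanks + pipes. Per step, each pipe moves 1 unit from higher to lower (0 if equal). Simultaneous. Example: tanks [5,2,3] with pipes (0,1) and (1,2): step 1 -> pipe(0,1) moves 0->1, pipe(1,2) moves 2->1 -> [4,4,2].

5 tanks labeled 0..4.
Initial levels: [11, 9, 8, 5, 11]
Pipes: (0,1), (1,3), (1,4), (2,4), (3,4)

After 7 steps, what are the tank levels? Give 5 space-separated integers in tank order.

Answer: 9 10 9 9 7

Derivation:
Step 1: flows [0->1,1->3,4->1,4->2,4->3] -> levels [10 10 9 7 8]
Step 2: flows [0=1,1->3,1->4,2->4,4->3] -> levels [10 8 8 9 9]
Step 3: flows [0->1,3->1,4->1,4->2,3=4] -> levels [9 11 9 8 7]
Step 4: flows [1->0,1->3,1->4,2->4,3->4] -> levels [10 8 8 8 10]
Step 5: flows [0->1,1=3,4->1,4->2,4->3] -> levels [9 10 9 9 7]
Step 6: flows [1->0,1->3,1->4,2->4,3->4] -> levels [10 7 8 9 10]
Step 7: flows [0->1,3->1,4->1,4->2,4->3] -> levels [9 10 9 9 7]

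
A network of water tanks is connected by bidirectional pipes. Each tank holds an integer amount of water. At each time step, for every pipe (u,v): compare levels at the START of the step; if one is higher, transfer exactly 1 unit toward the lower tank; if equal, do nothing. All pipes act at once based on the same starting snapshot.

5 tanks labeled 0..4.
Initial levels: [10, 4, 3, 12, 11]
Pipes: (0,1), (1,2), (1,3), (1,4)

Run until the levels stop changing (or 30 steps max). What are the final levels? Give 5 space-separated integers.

Answer: 9 6 7 9 9

Derivation:
Step 1: flows [0->1,1->2,3->1,4->1] -> levels [9 6 4 11 10]
Step 2: flows [0->1,1->2,3->1,4->1] -> levels [8 8 5 10 9]
Step 3: flows [0=1,1->2,3->1,4->1] -> levels [8 9 6 9 8]
Step 4: flows [1->0,1->2,1=3,1->4] -> levels [9 6 7 9 9]
Step 5: flows [0->1,2->1,3->1,4->1] -> levels [8 10 6 8 8]
Step 6: flows [1->0,1->2,1->3,1->4] -> levels [9 6 7 9 9]
  -> period-2 cycle: step 6 state = step 4 state; never stabilizes
  -> state at step 30: (30-4) mod 2 = 0, same as step 4 -> [9 6 7 9 9]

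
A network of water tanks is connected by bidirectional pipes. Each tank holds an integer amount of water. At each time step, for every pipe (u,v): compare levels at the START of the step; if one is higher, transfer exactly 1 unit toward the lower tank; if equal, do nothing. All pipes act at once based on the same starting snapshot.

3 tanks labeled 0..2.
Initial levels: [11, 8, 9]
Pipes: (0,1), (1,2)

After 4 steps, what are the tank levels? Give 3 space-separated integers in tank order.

Answer: 10 8 10

Derivation:
Step 1: flows [0->1,2->1] -> levels [10 10 8]
Step 2: flows [0=1,1->2] -> levels [10 9 9]
Step 3: flows [0->1,1=2] -> levels [9 10 9]
Step 4: flows [1->0,1->2] -> levels [10 8 10]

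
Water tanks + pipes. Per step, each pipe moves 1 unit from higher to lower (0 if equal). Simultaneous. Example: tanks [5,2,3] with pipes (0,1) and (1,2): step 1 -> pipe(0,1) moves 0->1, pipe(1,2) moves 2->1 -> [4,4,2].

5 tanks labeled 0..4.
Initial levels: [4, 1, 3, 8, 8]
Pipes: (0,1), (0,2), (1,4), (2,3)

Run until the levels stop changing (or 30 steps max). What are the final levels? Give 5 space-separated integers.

Step 1: flows [0->1,0->2,4->1,3->2] -> levels [2 3 5 7 7]
Step 2: flows [1->0,2->0,4->1,3->2] -> levels [4 3 5 6 6]
Step 3: flows [0->1,2->0,4->1,3->2] -> levels [4 5 5 5 5]
Step 4: flows [1->0,2->0,1=4,2=3] -> levels [6 4 4 5 5]
Step 5: flows [0->1,0->2,4->1,3->2] -> levels [4 6 6 4 4]
Step 6: flows [1->0,2->0,1->4,2->3] -> levels [6 4 4 5 5]
  -> period-2 cycle: step 6 state = step 4 state; never stabilizes
  -> state at step 30: (30-4) mod 2 = 0, same as step 4 -> [6 4 4 5 5]

Answer: 6 4 4 5 5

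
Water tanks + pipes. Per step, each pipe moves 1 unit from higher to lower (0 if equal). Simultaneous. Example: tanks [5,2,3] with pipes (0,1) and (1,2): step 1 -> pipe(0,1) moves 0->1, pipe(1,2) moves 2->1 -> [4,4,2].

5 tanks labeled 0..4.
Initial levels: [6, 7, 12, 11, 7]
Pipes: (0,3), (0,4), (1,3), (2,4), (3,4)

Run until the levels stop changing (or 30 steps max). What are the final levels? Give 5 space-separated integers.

Answer: 9 9 8 7 10

Derivation:
Step 1: flows [3->0,4->0,3->1,2->4,3->4] -> levels [8 8 11 8 8]
Step 2: flows [0=3,0=4,1=3,2->4,3=4] -> levels [8 8 10 8 9]
Step 3: flows [0=3,4->0,1=3,2->4,4->3] -> levels [9 8 9 9 8]
Step 4: flows [0=3,0->4,3->1,2->4,3->4] -> levels [8 9 8 7 11]
Step 5: flows [0->3,4->0,1->3,4->2,4->3] -> levels [8 8 9 10 8]
Step 6: flows [3->0,0=4,3->1,2->4,3->4] -> levels [9 9 8 7 10]
Step 7: flows [0->3,4->0,1->3,4->2,4->3] -> levels [9 8 9 10 7]
Step 8: flows [3->0,0->4,3->1,2->4,3->4] -> levels [9 9 8 7 10]
  -> period-2 cycle: step 8 state = step 6 state; never stabilizes
  -> state at step 30: (30-6) mod 2 = 0, same as step 6 -> [9 9 8 7 10]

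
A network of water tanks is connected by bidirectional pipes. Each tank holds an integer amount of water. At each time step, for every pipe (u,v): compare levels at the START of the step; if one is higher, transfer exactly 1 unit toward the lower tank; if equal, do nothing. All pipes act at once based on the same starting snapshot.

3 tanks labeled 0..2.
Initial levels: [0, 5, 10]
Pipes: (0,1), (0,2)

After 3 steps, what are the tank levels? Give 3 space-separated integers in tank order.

Answer: 4 4 7

Derivation:
Step 1: flows [1->0,2->0] -> levels [2 4 9]
Step 2: flows [1->0,2->0] -> levels [4 3 8]
Step 3: flows [0->1,2->0] -> levels [4 4 7]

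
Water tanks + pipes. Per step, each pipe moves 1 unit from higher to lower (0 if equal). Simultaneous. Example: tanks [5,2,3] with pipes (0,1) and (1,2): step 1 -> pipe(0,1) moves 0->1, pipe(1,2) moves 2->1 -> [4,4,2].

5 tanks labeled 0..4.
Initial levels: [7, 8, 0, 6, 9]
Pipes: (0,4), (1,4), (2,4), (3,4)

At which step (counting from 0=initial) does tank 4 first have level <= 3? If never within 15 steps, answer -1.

Answer: -1

Derivation:
Step 1: flows [4->0,4->1,4->2,4->3] -> levels [8 9 1 7 5]
Step 2: flows [0->4,1->4,4->2,3->4] -> levels [7 8 2 6 7]
Step 3: flows [0=4,1->4,4->2,4->3] -> levels [7 7 3 7 6]
Step 4: flows [0->4,1->4,4->2,3->4] -> levels [6 6 4 6 8]
Step 5: flows [4->0,4->1,4->2,4->3] -> levels [7 7 5 7 4]
Step 6: flows [0->4,1->4,2->4,3->4] -> levels [6 6 4 6 8]
  -> period-2 cycle (repeats step 4); tank 4 never drops to <=3
Tank 4 never reaches <=3 within 15 steps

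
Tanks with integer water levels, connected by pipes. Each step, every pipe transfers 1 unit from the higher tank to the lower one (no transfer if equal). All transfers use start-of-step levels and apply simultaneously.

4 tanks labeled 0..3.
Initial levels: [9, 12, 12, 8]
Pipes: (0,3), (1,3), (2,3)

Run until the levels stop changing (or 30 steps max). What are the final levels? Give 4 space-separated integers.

Answer: 11 11 11 8

Derivation:
Step 1: flows [0->3,1->3,2->3] -> levels [8 11 11 11]
Step 2: flows [3->0,1=3,2=3] -> levels [9 11 11 10]
Step 3: flows [3->0,1->3,2->3] -> levels [10 10 10 11]
Step 4: flows [3->0,3->1,3->2] -> levels [11 11 11 8]
Step 5: flows [0->3,1->3,2->3] -> levels [10 10 10 11]
  -> period-2 cycle: step 5 state = step 3 state; never stabilizes
  -> state at step 30: (30-3) mod 2 = 1, same as step 4 -> [11 11 11 8]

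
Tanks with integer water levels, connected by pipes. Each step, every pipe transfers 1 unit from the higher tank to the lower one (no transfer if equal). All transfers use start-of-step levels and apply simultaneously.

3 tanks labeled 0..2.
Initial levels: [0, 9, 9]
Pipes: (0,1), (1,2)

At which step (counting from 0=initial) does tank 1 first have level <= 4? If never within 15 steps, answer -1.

Answer: -1

Derivation:
Step 1: flows [1->0,1=2] -> levels [1 8 9]
Step 2: flows [1->0,2->1] -> levels [2 8 8]
Step 3: flows [1->0,1=2] -> levels [3 7 8]
Step 4: flows [1->0,2->1] -> levels [4 7 7]
Step 5: flows [1->0,1=2] -> levels [5 6 7]
Step 6: flows [1->0,2->1] -> levels [6 6 6]
Step 7: flows [0=1,1=2] -> levels [6 6 6]
  -> stable; tank 1 stays at 6 > 4
Tank 1 never reaches <=4 within 15 steps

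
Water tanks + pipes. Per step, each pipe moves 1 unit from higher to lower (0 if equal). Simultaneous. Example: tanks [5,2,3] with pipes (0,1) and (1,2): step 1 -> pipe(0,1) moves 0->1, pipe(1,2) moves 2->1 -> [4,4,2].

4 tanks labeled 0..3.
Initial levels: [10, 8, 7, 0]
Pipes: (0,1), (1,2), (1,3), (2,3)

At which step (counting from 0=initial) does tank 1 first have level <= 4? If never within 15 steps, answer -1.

Answer: 5

Derivation:
Step 1: flows [0->1,1->2,1->3,2->3] -> levels [9 7 7 2]
Step 2: flows [0->1,1=2,1->3,2->3] -> levels [8 7 6 4]
Step 3: flows [0->1,1->2,1->3,2->3] -> levels [7 6 6 6]
Step 4: flows [0->1,1=2,1=3,2=3] -> levels [6 7 6 6]
Step 5: flows [1->0,1->2,1->3,2=3] -> levels [7 4 7 7]
Tank 1 first reaches <=4 at step 5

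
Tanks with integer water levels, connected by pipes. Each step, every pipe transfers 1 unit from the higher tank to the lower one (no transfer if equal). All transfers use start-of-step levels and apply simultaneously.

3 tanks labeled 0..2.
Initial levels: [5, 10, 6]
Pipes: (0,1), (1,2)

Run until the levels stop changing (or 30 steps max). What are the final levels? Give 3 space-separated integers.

Step 1: flows [1->0,1->2] -> levels [6 8 7]
Step 2: flows [1->0,1->2] -> levels [7 6 8]
Step 3: flows [0->1,2->1] -> levels [6 8 7]
  -> period-2 cycle: step 3 state = step 1 state; never stabilizes
  -> state at step 30: (30-1) mod 2 = 1, same as step 2 -> [7 6 8]

Answer: 7 6 8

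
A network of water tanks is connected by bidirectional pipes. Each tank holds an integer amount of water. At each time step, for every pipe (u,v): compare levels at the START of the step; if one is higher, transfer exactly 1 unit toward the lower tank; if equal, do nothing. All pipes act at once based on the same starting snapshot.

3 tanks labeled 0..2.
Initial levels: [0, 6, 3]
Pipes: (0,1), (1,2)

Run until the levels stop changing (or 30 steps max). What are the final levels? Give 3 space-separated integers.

Step 1: flows [1->0,1->2] -> levels [1 4 4]
Step 2: flows [1->0,1=2] -> levels [2 3 4]
Step 3: flows [1->0,2->1] -> levels [3 3 3]
Step 4: flows [0=1,1=2] -> levels [3 3 3]
  -> stable (no change)

Answer: 3 3 3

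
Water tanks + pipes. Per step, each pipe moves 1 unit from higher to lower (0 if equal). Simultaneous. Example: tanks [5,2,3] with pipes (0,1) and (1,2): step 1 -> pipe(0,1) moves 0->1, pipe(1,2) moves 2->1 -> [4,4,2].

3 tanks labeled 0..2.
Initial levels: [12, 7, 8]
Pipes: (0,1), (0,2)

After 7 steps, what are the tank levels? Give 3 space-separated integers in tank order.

Answer: 10 8 9

Derivation:
Step 1: flows [0->1,0->2] -> levels [10 8 9]
Step 2: flows [0->1,0->2] -> levels [8 9 10]
Step 3: flows [1->0,2->0] -> levels [10 8 9]
  -> period-2 cycle: step 3 state = step 1 state
  -> state at step 7: (7-1) mod 2 = 0, same as step 1 -> [10 8 9]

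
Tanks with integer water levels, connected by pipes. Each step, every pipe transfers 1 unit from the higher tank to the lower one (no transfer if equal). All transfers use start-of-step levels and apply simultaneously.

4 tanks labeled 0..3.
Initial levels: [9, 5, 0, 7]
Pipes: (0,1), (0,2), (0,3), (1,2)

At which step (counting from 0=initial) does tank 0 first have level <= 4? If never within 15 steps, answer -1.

Step 1: flows [0->1,0->2,0->3,1->2] -> levels [6 5 2 8]
Step 2: flows [0->1,0->2,3->0,1->2] -> levels [5 5 4 7]
Step 3: flows [0=1,0->2,3->0,1->2] -> levels [5 4 6 6]
Step 4: flows [0->1,2->0,3->0,2->1] -> levels [6 6 4 5]
Step 5: flows [0=1,0->2,0->3,1->2] -> levels [4 5 6 6]
Tank 0 first reaches <=4 at step 5

Answer: 5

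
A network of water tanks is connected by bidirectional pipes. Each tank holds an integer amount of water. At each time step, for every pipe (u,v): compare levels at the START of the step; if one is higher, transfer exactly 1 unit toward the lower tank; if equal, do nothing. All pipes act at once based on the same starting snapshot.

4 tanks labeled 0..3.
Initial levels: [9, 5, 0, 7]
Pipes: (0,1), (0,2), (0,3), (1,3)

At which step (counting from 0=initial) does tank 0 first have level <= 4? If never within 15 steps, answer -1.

Step 1: flows [0->1,0->2,0->3,3->1] -> levels [6 7 1 7]
Step 2: flows [1->0,0->2,3->0,1=3] -> levels [7 6 2 6]
Step 3: flows [0->1,0->2,0->3,1=3] -> levels [4 7 3 7]
Tank 0 first reaches <=4 at step 3

Answer: 3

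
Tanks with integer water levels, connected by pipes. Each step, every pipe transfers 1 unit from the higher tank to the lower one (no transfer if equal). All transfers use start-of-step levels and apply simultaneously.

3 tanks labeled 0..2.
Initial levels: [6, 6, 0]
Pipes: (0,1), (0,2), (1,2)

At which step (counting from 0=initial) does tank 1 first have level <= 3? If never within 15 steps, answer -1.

Answer: -1

Derivation:
Step 1: flows [0=1,0->2,1->2] -> levels [5 5 2]
Step 2: flows [0=1,0->2,1->2] -> levels [4 4 4]
Step 3: flows [0=1,0=2,1=2] -> levels [4 4 4]
  -> stable; tank 1 stays at 4 > 3
Tank 1 never reaches <=3 within 15 steps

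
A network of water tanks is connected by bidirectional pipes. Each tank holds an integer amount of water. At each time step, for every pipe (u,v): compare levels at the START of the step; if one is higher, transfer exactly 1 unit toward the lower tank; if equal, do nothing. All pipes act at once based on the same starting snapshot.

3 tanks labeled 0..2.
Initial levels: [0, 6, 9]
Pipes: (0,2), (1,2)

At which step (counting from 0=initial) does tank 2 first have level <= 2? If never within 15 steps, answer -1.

Answer: -1

Derivation:
Step 1: flows [2->0,2->1] -> levels [1 7 7]
Step 2: flows [2->0,1=2] -> levels [2 7 6]
Step 3: flows [2->0,1->2] -> levels [3 6 6]
Step 4: flows [2->0,1=2] -> levels [4 6 5]
Step 5: flows [2->0,1->2] -> levels [5 5 5]
Step 6: flows [0=2,1=2] -> levels [5 5 5]
  -> stable; tank 2 stays at 5 > 2
Tank 2 never reaches <=2 within 15 steps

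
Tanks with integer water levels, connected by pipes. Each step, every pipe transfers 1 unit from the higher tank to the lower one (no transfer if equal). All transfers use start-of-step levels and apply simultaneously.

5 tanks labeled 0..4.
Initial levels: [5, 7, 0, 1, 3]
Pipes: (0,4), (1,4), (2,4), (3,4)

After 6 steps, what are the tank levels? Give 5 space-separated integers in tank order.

Answer: 3 3 3 3 4

Derivation:
Step 1: flows [0->4,1->4,4->2,4->3] -> levels [4 6 1 2 3]
Step 2: flows [0->4,1->4,4->2,4->3] -> levels [3 5 2 3 3]
Step 3: flows [0=4,1->4,4->2,3=4] -> levels [3 4 3 3 3]
Step 4: flows [0=4,1->4,2=4,3=4] -> levels [3 3 3 3 4]
Step 5: flows [4->0,4->1,4->2,4->3] -> levels [4 4 4 4 0]
Step 6: flows [0->4,1->4,2->4,3->4] -> levels [3 3 3 3 4]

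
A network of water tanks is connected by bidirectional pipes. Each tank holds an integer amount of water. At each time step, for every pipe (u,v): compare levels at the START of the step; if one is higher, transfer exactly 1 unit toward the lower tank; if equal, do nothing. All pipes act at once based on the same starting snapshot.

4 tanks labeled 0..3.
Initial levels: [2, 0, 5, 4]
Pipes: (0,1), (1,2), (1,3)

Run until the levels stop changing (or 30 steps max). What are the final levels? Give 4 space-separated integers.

Step 1: flows [0->1,2->1,3->1] -> levels [1 3 4 3]
Step 2: flows [1->0,2->1,1=3] -> levels [2 3 3 3]
Step 3: flows [1->0,1=2,1=3] -> levels [3 2 3 3]
Step 4: flows [0->1,2->1,3->1] -> levels [2 5 2 2]
Step 5: flows [1->0,1->2,1->3] -> levels [3 2 3 3]
  -> period-2 cycle: step 5 state = step 3 state; never stabilizes
  -> state at step 30: (30-3) mod 2 = 1, same as step 4 -> [2 5 2 2]

Answer: 2 5 2 2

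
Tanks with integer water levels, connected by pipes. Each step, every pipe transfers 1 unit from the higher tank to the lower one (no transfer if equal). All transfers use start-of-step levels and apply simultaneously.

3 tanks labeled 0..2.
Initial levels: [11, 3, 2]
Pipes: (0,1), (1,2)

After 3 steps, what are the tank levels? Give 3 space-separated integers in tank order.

Step 1: flows [0->1,1->2] -> levels [10 3 3]
Step 2: flows [0->1,1=2] -> levels [9 4 3]
Step 3: flows [0->1,1->2] -> levels [8 4 4]

Answer: 8 4 4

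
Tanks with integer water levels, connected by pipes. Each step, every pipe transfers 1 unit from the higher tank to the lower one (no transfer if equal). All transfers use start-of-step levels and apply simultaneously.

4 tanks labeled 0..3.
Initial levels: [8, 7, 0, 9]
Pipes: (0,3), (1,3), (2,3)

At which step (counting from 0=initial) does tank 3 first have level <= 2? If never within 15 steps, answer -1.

Answer: -1

Derivation:
Step 1: flows [3->0,3->1,3->2] -> levels [9 8 1 6]
Step 2: flows [0->3,1->3,3->2] -> levels [8 7 2 7]
Step 3: flows [0->3,1=3,3->2] -> levels [7 7 3 7]
Step 4: flows [0=3,1=3,3->2] -> levels [7 7 4 6]
Step 5: flows [0->3,1->3,3->2] -> levels [6 6 5 7]
Step 6: flows [3->0,3->1,3->2] -> levels [7 7 6 4]
Step 7: flows [0->3,1->3,2->3] -> levels [6 6 5 7]
  -> period-2 cycle (repeats step 5); tank 3 never drops to <=2
Tank 3 never reaches <=2 within 15 steps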